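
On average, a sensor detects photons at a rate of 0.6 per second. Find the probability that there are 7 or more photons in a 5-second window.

Over the interval, μ = 0.6 × 5 = 3 (a 5-second window = 5 seconds).
P(N ≥ 7) = 1 − P(N ≤ 6) = 1 − Σ_{j=0}^{6} e^(−μ) μ^j/j! ≈ 0.0335.

0.0335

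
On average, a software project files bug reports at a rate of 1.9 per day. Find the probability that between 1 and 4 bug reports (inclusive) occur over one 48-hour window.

Over the interval, μ = 1.9 × 2 = 3.8 (a 48-hour window = 2 days).
P(1 ≤ N ≤ 4) = Σ_{j=1}^{4} e^(−3.8) · 3.8^j/j! ≈ 0.6455.

0.6455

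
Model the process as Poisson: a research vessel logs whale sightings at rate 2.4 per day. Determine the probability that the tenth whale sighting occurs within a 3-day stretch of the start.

Over the interval, μ = 2.4 × 3 = 7.2 (a 3-day stretch = 3 days).
The tenth arrival falls in the interval iff at least 10 events occur there: P(S_10 ≤ t) = P(N ≥ 10) = 1 − P(N ≤ 9) ≈ 0.1904.

0.1904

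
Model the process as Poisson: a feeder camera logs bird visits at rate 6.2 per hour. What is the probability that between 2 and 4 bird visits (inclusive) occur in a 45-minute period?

0.4499

Over the interval, μ = 6.2 × 0.75 = 4.65 (a 45-minute period = 0.75 hours).
P(2 ≤ N ≤ 4) = Σ_{j=2}^{4} e^(−4.65) · 4.65^j/j! ≈ 0.4499.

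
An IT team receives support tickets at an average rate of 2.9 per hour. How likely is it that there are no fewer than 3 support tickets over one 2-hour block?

0.9285

Over the interval, μ = 2.9 × 2 = 5.8 (a 2-hour block = 2 hours).
P(N ≥ 3) = 1 − P(N ≤ 2) = 1 − Σ_{j=0}^{2} e^(−μ) μ^j/j! ≈ 0.9285.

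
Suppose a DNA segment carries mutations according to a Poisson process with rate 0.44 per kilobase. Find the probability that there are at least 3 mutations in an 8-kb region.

0.6828

Over the interval, μ = 0.44 × 8 = 3.52 (an 8-kb region = 8 kilobases).
P(N ≥ 3) = 1 − P(N ≤ 2) = 1 − Σ_{j=0}^{2} e^(−μ) μ^j/j! ≈ 0.6828.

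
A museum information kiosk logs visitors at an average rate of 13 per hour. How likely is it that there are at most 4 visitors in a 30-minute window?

Over the interval, μ = 13 × 0.5 = 6.5 (a 30-minute window = 0.5 hours).
P(N ≤ 4) = Σ_{j=0}^{4} e^(−μ) μ^j/j! ≈ 0.2237.

0.2237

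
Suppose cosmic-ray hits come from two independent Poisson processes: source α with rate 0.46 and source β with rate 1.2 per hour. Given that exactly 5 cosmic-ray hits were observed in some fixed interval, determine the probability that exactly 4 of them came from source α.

Given the total, each event is independently from source α with probability p = λ_α/(λ_α+λ_β) = 0.46/1.66 ≈ 0.2771.
So K ~ Binomial(5, 0.46/1.66): P(K = 4) = C(5,4) · (0.46/1.66)^4 · (1.2/1.66)^1 ≈ 0.0213.

0.0213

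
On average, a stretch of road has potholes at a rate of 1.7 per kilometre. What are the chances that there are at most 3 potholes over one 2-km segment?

0.5584

Over the interval, μ = 1.7 × 2 = 3.4 (a 2-km segment = 2 kilometres).
P(N ≤ 3) = Σ_{j=0}^{3} e^(−μ) μ^j/j! ≈ 0.5584.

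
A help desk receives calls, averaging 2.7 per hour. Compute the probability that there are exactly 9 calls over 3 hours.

Over the interval, μ = 2.7 × 3 = 8.1 (3 hours).
P(N = 9) = e^(−μ) μ^9/9! = e^(−8.1) · 8.1^9/362880 ≈ 0.1256.

0.1256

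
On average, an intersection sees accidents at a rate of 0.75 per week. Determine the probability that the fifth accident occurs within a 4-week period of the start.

0.1847

Over the interval, μ = 0.75 × 4 = 3 (a 4-week period = 4 weeks).
The fifth arrival falls in the interval iff at least 5 events occur there: P(S_5 ≤ t) = P(N ≥ 5) = 1 − P(N ≤ 4) ≈ 0.1847.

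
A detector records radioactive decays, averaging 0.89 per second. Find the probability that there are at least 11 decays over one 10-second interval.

Over the interval, μ = 0.89 × 10 = 8.9 (a 10-second interval = 10 seconds).
P(N ≥ 11) = 1 − P(N ≤ 10) = 1 − Σ_{j=0}^{10} e^(−μ) μ^j/j! ≈ 0.2822.

0.2822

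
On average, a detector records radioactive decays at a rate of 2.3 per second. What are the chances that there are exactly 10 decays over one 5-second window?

Over the interval, μ = 2.3 × 5 = 11.5 (a 5-second window = 5 seconds).
P(N = 10) = e^(−μ) μ^10/10! = e^(−11.5) · 11.5^10/3628800 ≈ 0.1129.

0.1129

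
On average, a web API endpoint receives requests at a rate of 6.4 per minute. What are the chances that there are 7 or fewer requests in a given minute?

With mean μ = 6.4 per minute,
P(N ≤ 7) = Σ_{j=0}^{7} e^(−μ) μ^j/j! ≈ 0.6873.

0.6873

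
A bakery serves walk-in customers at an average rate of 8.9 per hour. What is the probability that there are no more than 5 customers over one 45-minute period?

0.3441

Over the interval, μ = 8.9 × 0.75 = 6.675 (a 45-minute period = 0.75 hours).
P(N ≤ 5) = Σ_{j=0}^{5} e^(−μ) μ^j/j! ≈ 0.3441.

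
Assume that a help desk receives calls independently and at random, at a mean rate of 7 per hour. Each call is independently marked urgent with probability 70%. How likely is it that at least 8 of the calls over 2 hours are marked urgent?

Thinning: the calls that are marked urgent themselves form a Poisson process with rate 0.7 × 7 = 4.9 per hour.
Over the interval, μ = 4.9 × 2 = 9.8 (2 hours).
P(N ≥ 8) = 1 − P(N ≤ 7) ≈ 0.7612.

0.7612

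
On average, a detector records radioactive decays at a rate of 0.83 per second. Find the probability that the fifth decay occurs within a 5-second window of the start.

Over the interval, μ = 0.83 × 5 = 4.15 (a 5-second window = 5 seconds).
The fifth arrival falls in the interval iff at least 5 events occur there: P(S_5 ≤ t) = P(N ≥ 5) = 1 − P(N ≤ 4) ≈ 0.4004.

0.4004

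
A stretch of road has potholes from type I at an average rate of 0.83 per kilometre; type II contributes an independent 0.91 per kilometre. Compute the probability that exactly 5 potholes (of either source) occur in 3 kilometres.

0.1746

Independent Poisson processes superpose: combined rate λ = 0.83 + 0.91 = 1.74 per kilometre.
Over the interval, μ = 1.74 × 3 = 5.22 (3 kilometres).
P(N = 5) = e^(−5.22) · 5.22^5/5! ≈ 0.1746.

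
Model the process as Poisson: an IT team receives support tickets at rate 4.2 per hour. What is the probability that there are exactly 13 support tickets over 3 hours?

Over the interval, μ = 4.2 × 3 = 12.6 (3 hours).
P(N = 13) = e^(−μ) μ^13/13! = e^(−12.6) · 12.6^13/6227020800 ≈ 0.1093.

0.1093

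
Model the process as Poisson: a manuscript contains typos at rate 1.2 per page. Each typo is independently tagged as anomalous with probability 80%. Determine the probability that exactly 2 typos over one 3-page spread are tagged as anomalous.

0.2328

Thinning: the typos that are tagged as anomalous themselves form a Poisson process with rate 0.8 × 1.2 = 0.96 per page.
Over the interval, μ = 0.96 × 3 = 2.88 (a 3-page spread = 3 pages).
P(N = 2) = e^(−2.88) · 2.88^2/2! ≈ 0.2328.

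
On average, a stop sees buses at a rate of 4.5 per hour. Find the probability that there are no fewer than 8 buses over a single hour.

0.0866

With mean μ = 4.5 per hour,
P(N ≥ 8) = 1 − P(N ≤ 7) = 1 − Σ_{j=0}^{7} e^(−μ) μ^j/j! ≈ 0.0866.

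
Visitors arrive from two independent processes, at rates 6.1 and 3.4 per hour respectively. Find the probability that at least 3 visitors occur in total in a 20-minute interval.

0.6131

Independent Poisson processes superpose: combined rate λ = 6.1 + 3.4 = 9.5 per hour.
Over the interval, μ = 9.5 × 1/3 ≈ 3.16667 (a 20-minute interval = 1/3 hours).
P(N ≥ 3) = 1 − P(N ≤ 2) ≈ 0.6131.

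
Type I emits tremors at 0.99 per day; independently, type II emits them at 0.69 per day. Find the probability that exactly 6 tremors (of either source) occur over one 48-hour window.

0.0694

Independent Poisson processes superpose: combined rate λ = 0.99 + 0.69 = 1.68 per day.
Over the interval, μ = 1.68 × 2 = 3.36 (a 48-hour window = 2 days).
P(N = 6) = e^(−3.36) · 3.36^6/6! ≈ 0.0694.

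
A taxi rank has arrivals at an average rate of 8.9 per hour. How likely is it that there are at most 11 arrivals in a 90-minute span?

Over the interval, μ = 8.9 × 1.5 = 13.35 (a 90-minute span = 1.5 hours).
P(N ≤ 11) = Σ_{j=0}^{11} e^(−μ) μ^j/j! ≈ 0.3186.

0.3186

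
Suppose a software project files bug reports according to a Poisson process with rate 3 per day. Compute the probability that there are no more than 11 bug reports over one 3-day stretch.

Over the interval, μ = 3 × 3 = 9 (a 3-day stretch = 3 days).
P(N ≤ 11) = Σ_{j=0}^{11} e^(−μ) μ^j/j! ≈ 0.8030.

0.8030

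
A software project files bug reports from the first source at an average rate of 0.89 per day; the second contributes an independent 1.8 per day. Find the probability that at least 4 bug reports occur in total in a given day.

0.2837

Independent Poisson processes superpose: combined rate λ = 0.89 + 1.8 = 2.69 per day.
So μ = 2.69.
P(N ≥ 4) = 1 − P(N ≤ 3) ≈ 0.2837.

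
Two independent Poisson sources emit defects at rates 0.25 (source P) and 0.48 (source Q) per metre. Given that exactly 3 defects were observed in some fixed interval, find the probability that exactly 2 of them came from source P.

Given the total, each event is independently from source P with probability p = λ_P/(λ_P+λ_Q) = 0.25/0.73 ≈ 0.3425.
So K ~ Binomial(3, 0.25/0.73): P(K = 2) = C(3,2) · (0.25/0.73)^2 · (0.48/0.73)^1 ≈ 0.2314.

0.2314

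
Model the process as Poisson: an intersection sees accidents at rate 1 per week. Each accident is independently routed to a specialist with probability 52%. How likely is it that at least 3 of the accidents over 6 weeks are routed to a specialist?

Thinning: the accidents that are routed to a specialist themselves form a Poisson process with rate 0.52 × 1 = 0.52 per week.
Over the interval, μ = 0.52 × 6 = 3.12 (6 weeks).
P(N ≥ 3) = 1 − P(N ≤ 2) ≈ 0.6032.

0.6032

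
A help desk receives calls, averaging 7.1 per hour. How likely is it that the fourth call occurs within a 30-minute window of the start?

0.4741

Over the interval, μ = 7.1 × 0.5 = 3.55 (a 30-minute window = 0.5 hours).
The fourth arrival falls in the interval iff at least 4 events occur there: P(S_4 ≤ t) = P(N ≥ 4) = 1 − P(N ≤ 3) ≈ 0.4741.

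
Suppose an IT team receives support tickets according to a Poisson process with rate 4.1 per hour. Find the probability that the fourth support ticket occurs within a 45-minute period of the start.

Over the interval, μ = 4.1 × 0.75 = 3.075 (a 45-minute period = 0.75 hours).
The fourth arrival falls in the interval iff at least 4 events occur there: P(S_4 ≤ t) = P(N ≥ 4) = 1 − P(N ≤ 3) ≈ 0.3696.

0.3696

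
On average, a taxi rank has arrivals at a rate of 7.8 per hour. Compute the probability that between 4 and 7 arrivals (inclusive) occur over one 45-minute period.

0.5993

Over the interval, μ = 7.8 × 0.75 = 5.85 (a 45-minute period = 0.75 hours).
P(4 ≤ N ≤ 7) = Σ_{j=4}^{7} e^(−5.85) · 5.85^j/j! ≈ 0.5993.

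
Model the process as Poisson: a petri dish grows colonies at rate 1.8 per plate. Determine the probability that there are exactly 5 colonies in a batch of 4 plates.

Over the interval, μ = 1.8 × 4 = 7.2 (a batch of 4 plates = 4 plates).
P(N = 5) = e^(−μ) μ^5/5! = e^(−7.2) · 7.2^5/120 ≈ 0.1204.

0.1204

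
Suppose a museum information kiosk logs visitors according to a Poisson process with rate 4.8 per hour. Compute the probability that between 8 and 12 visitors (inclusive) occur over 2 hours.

0.5694

Over the interval, μ = 4.8 × 2 = 9.6 (2 hours).
P(8 ≤ N ≤ 12) = Σ_{j=8}^{12} e^(−9.6) · 9.6^j/j! ≈ 0.5694.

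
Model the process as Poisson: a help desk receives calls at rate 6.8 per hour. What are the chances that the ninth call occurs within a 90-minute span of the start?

Over the interval, μ = 6.8 × 1.5 = 10.2 (a 90-minute span = 1.5 hours).
The ninth arrival falls in the interval iff at least 9 events occur there: P(S_9 ≤ t) = P(N ≥ 9) = 1 − P(N ≤ 8) ≈ 0.6892.

0.6892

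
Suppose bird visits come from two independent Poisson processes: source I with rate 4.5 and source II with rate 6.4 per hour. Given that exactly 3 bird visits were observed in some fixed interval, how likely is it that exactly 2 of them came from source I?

0.3002

Given the total, each event is independently from source I with probability p = λ_I/(λ_I+λ_II) = 4.5/10.9 ≈ 0.4128.
So K ~ Binomial(3, 4.5/10.9): P(K = 2) = C(3,2) · (4.5/10.9)^2 · (6.4/10.9)^1 ≈ 0.3002.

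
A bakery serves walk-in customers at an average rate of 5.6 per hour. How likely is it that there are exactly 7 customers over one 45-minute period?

0.0686

Over the interval, μ = 5.6 × 0.75 = 4.2 (a 45-minute period = 0.75 hours).
P(N = 7) = e^(−μ) μ^7/7! = e^(−4.2) · 4.2^7/5040 ≈ 0.0686.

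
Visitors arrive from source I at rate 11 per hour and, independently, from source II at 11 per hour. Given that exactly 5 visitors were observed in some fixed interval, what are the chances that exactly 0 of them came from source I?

Given the total, each event is independently from source I with probability p = λ_I/(λ_I+λ_II) = 11/22 = 0.5000.
So K ~ Binomial(5, 11/22): P(K = 0) = C(5,0) · (11/22)^0 · (11/22)^5 ≈ 0.0312.

0.0312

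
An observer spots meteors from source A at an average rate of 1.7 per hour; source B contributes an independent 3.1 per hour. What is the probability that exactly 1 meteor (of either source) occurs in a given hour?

0.0395

Independent Poisson processes superpose: combined rate λ = 1.7 + 3.1 = 4.8 per hour.
So μ = 4.8.
P(N = 1) = e^(−4.8) · 4.8^1/1! ≈ 0.0395.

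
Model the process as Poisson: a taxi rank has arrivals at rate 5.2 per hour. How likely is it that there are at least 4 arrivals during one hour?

With mean μ = 5.2 per hour,
P(N ≥ 4) = 1 − P(N ≤ 3) = 1 − Σ_{j=0}^{3} e^(−μ) μ^j/j! ≈ 0.7619.

0.7619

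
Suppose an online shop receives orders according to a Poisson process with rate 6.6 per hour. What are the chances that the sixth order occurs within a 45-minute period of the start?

Over the interval, μ = 6.6 × 0.75 = 4.95 (a 45-minute period = 0.75 hours).
The sixth arrival falls in the interval iff at least 6 events occur there: P(S_6 ≤ t) = P(N ≥ 6) = 1 − P(N ≤ 5) ≈ 0.3753.

0.3753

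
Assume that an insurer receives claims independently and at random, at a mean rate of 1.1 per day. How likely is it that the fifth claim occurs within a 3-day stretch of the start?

Over the interval, μ = 1.1 × 3 = 3.3 (a 3-day stretch = 3 days).
The fifth arrival falls in the interval iff at least 5 events occur there: P(S_5 ≤ t) = P(N ≥ 5) = 1 − P(N ≤ 4) ≈ 0.2374.

0.2374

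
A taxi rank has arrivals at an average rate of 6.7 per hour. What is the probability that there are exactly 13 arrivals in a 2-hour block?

Over the interval, μ = 6.7 × 2 = 13.4 (a 2-hour block = 2 hours).
P(N = 13) = e^(−μ) μ^13/13! = e^(−13.4) · 13.4^13/6227020800 ≈ 0.1093.

0.1093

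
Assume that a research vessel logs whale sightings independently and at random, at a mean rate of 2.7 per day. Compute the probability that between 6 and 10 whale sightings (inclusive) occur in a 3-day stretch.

0.6236

Over the interval, μ = 2.7 × 3 = 8.1 (a 3-day stretch = 3 days).
P(6 ≤ N ≤ 10) = Σ_{j=6}^{10} e^(−8.1) · 8.1^j/j! ≈ 0.6236.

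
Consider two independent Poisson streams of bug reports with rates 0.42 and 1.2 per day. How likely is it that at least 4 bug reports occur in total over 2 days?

Independent Poisson processes superpose: combined rate λ = 0.42 + 1.2 = 1.62 per day.
Over the interval, μ = 1.62 × 2 = 3.24 (2 days).
P(N ≥ 4) = 1 − P(N ≤ 3) ≈ 0.4064.

0.4064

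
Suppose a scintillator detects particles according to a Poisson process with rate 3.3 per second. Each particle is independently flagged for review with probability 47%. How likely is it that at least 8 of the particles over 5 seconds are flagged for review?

0.5124

Thinning: the particles that are flagged for review themselves form a Poisson process with rate 0.47 × 3.3 = 1.551 per second.
Over the interval, μ = 1.551 × 5 = 7.755 (5 seconds).
P(N ≥ 8) = 1 − P(N ≤ 7) ≈ 0.5124.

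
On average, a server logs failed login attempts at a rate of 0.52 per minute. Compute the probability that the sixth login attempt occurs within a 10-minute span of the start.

Over the interval, μ = 0.52 × 10 = 5.2 (a 10-minute span = 10 minutes).
The sixth arrival falls in the interval iff at least 6 events occur there: P(S_6 ≤ t) = P(N ≥ 6) = 1 − P(N ≤ 5) ≈ 0.4191.

0.4191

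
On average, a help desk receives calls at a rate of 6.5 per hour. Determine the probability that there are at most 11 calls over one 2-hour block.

0.3532

Over the interval, μ = 6.5 × 2 = 13 (a 2-hour block = 2 hours).
P(N ≤ 11) = Σ_{j=0}^{11} e^(−μ) μ^j/j! ≈ 0.3532.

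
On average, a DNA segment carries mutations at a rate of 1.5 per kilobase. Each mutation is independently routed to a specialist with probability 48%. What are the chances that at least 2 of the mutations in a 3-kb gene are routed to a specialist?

Thinning: the mutations that are routed to a specialist themselves form a Poisson process with rate 0.48 × 1.5 = 0.72 per kilobase.
Over the interval, μ = 0.72 × 3 = 2.16 (a 3-kb gene = 3 kilobases).
P(N ≥ 2) = 1 − P(N ≤ 1) ≈ 0.6356.

0.6356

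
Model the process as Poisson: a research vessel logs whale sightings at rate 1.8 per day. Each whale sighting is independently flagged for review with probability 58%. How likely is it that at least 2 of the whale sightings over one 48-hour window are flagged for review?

0.6173

Thinning: the whale sightings that are flagged for review themselves form a Poisson process with rate 0.58 × 1.8 = 1.044 per day.
Over the interval, μ = 1.044 × 2 = 2.088 (a 48-hour window = 2 days).
P(N ≥ 2) = 1 − P(N ≤ 1) ≈ 0.6173.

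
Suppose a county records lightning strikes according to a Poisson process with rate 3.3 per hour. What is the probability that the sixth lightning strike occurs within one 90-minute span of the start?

0.3753

Over the interval, μ = 3.3 × 1.5 = 4.95 (a 90-minute span = 1.5 hours).
The sixth arrival falls in the interval iff at least 6 events occur there: P(S_6 ≤ t) = P(N ≥ 6) = 1 − P(N ≤ 5) ≈ 0.3753.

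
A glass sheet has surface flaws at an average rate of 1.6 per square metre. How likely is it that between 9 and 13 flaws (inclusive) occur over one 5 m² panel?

0.3733

Over the interval, μ = 1.6 × 5 = 8 (a 5 m² panel = 5 square metres).
P(9 ≤ N ≤ 13) = Σ_{j=9}^{13} e^(−8) · 8^j/j! ≈ 0.3733.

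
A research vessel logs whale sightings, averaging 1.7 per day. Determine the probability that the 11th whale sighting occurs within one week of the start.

Over the interval, μ = 1.7 × 7 = 11.9 (a week = 7 days).
The 11th arrival falls in the interval iff at least 11 events occur there: P(S_11 ≤ t) = P(N ≥ 11) = 1 − P(N ≤ 10) ≈ 0.6422.

0.6422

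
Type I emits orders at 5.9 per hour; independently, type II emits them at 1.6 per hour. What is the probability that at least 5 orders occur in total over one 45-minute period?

Independent Poisson processes superpose: combined rate λ = 5.9 + 1.6 = 7.5 per hour.
Over the interval, μ = 7.5 × 0.75 = 5.625 (a 45-minute period = 0.75 hours).
P(N ≥ 5) = 1 − P(N ≤ 4) ≈ 0.6616.

0.6616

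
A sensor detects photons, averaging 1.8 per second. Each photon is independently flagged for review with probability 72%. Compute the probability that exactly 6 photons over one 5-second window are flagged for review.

Thinning: the photons that are flagged for review themselves form a Poisson process with rate 0.72 × 1.8 = 1.296 per second.
Over the interval, μ = 1.296 × 5 = 6.48 (a 5-second window = 5 seconds).
P(N = 6) = e^(−6.48) · 6.48^6/6! ≈ 0.1577.

0.1577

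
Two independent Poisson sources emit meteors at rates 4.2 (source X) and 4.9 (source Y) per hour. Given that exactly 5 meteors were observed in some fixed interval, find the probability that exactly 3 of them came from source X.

Given the total, each event is independently from source X with probability p = λ_X/(λ_X+λ_Y) = 4.2/9.1 ≈ 0.4615.
So K ~ Binomial(5, 4.2/9.1): P(K = 3) = C(5,3) · (4.2/9.1)^3 · (4.9/9.1)^2 ≈ 0.2851.

0.2851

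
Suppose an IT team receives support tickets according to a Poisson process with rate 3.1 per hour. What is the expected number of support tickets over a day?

E[N] = λt = 3.1 × 24 = 74.4 (a day = 24 hours).

74.4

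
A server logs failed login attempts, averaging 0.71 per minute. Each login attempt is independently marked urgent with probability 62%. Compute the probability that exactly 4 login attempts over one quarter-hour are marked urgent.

Thinning: the login attempts that are marked urgent themselves form a Poisson process with rate 0.62 × 0.71 = 0.4402 per minute.
Over the interval, μ = 0.4402 × 15 = 6.603 (a quarter-hour = 15 minutes).
P(N = 4) = e^(−6.603) · 6.603^4/4! ≈ 0.1074.

0.1074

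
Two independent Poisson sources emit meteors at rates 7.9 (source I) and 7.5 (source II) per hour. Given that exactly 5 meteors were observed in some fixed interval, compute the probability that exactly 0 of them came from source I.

0.0274

Given the total, each event is independently from source I with probability p = λ_I/(λ_I+λ_II) = 7.9/15.4 ≈ 0.5130.
So K ~ Binomial(5, 7.9/15.4): P(K = 0) = C(5,0) · (7.9/15.4)^0 · (7.5/15.4)^5 ≈ 0.0274.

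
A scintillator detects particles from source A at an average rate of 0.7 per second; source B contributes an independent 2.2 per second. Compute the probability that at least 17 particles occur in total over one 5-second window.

0.2888

Independent Poisson processes superpose: combined rate λ = 0.7 + 2.2 = 2.9 per second.
Over the interval, μ = 2.9 × 5 = 14.5 (a 5-second window = 5 seconds).
P(N ≥ 17) = 1 − P(N ≤ 16) ≈ 0.2888.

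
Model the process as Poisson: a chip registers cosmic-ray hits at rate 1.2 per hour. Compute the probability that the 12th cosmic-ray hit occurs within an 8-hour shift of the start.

Over the interval, μ = 1.2 × 8 = 9.6 (an 8-hour shift = 8 hours).
The 12th arrival falls in the interval iff at least 12 events occur there: P(S_12 ≤ t) = P(N ≥ 12) = 1 − P(N ≤ 11) ≈ 0.2588.

0.2588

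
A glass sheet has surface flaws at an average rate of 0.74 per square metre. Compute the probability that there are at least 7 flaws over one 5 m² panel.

0.0818

Over the interval, μ = 0.74 × 5 = 3.7 (a 5 m² panel = 5 square metres).
P(N ≥ 7) = 1 − P(N ≤ 6) = 1 − Σ_{j=0}^{6} e^(−μ) μ^j/j! ≈ 0.0818.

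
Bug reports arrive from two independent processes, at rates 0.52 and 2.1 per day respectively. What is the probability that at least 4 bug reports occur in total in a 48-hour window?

0.7671

Independent Poisson processes superpose: combined rate λ = 0.52 + 2.1 = 2.62 per day.
Over the interval, μ = 2.62 × 2 = 5.24 (a 48-hour window = 2 days).
P(N ≥ 4) = 1 − P(N ≤ 3) ≈ 0.7671.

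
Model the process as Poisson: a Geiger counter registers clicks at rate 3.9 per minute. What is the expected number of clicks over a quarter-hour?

E[N] = λt = 3.9 × 15 = 58.5 (a quarter-hour = 15 minutes).

58.5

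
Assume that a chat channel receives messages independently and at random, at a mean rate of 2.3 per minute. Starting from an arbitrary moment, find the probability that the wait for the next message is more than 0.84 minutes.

0.1449

The wait for the next event is exponential with rate λ = 2.3 per minute.
P(T > 0.84) = e^(−λt) = e^(−2.3 × 0.84) = e^(−1.932) ≈ 0.1449.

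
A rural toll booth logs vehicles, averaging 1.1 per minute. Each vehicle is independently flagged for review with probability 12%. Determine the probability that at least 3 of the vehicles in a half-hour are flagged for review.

Thinning: the vehicles that are flagged for review themselves form a Poisson process with rate 0.12 × 1.1 = 0.132 per minute.
Over the interval, μ = 0.132 × 30 = 3.96 (a half-hour = 30 minutes).
P(N ≥ 3) = 1 − P(N ≤ 2) ≈ 0.7560.

0.7560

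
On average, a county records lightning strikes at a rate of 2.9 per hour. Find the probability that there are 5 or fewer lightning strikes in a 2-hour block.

Over the interval, μ = 2.9 × 2 = 5.8 (a 2-hour block = 2 hours).
P(N ≤ 5) = Σ_{j=0}^{5} e^(−μ) μ^j/j! ≈ 0.4783.

0.4783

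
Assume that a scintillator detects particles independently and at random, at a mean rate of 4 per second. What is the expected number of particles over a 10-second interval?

E[N] = λt = 4 × 10 = 40 (a 10-second interval = 10 seconds).

40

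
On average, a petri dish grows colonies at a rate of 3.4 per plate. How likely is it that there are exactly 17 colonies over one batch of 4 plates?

Over the interval, μ = 3.4 × 4 = 13.6 (a batch of 4 plates = 4 plates).
P(N = 17) = e^(−μ) μ^17/17! = e^(−13.6) · 13.6^17/355687428096000 ≈ 0.0650.

0.0650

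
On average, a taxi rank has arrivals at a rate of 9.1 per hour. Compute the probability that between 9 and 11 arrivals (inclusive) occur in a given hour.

With mean μ = 9.1 per hour,
P(9 ≤ N ≤ 11) = Σ_{j=9}^{11} e^(−9.1) · 9.1^j/j! ≈ 0.3506.

0.3506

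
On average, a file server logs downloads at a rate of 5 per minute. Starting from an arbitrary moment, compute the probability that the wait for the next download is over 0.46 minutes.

0.1003

The wait for the next event is exponential with rate λ = 5 per minute.
P(T > 0.46) = e^(−λt) = e^(−5 × 0.46) = e^(−2.3) ≈ 0.1003.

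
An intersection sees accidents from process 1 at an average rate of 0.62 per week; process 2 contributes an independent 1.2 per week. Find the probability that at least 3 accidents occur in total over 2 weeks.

0.7043

Independent Poisson processes superpose: combined rate λ = 0.62 + 1.2 = 1.82 per week.
Over the interval, μ = 1.82 × 2 = 3.64 (2 weeks).
P(N ≥ 3) = 1 − P(N ≤ 2) ≈ 0.7043.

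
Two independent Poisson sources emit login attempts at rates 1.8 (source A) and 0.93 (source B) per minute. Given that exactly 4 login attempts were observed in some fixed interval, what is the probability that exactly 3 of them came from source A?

0.3906

Given the total, each event is independently from source A with probability p = λ_A/(λ_A+λ_B) = 1.8/2.73 ≈ 0.6593.
So K ~ Binomial(4, 1.8/2.73): P(K = 3) = C(4,3) · (1.8/2.73)^3 · (0.93/2.73)^1 ≈ 0.3906.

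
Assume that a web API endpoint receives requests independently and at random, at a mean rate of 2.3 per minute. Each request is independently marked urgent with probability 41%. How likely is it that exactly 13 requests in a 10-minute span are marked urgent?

0.0601

Thinning: the requests that are marked urgent themselves form a Poisson process with rate 0.41 × 2.3 = 0.943 per minute.
Over the interval, μ = 0.943 × 10 = 9.43 (a 10-minute span = 10 minutes).
P(N = 13) = e^(−9.43) · 9.43^13/13! ≈ 0.0601.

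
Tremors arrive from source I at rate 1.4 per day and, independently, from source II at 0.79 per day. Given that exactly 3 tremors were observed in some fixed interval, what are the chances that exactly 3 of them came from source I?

0.2612

Given the total, each event is independently from source I with probability p = λ_I/(λ_I+λ_II) = 1.4/2.19 ≈ 0.6393.
So K ~ Binomial(3, 1.4/2.19): P(K = 3) = C(3,3) · (1.4/2.19)^3 · (0.79/2.19)^0 ≈ 0.2612.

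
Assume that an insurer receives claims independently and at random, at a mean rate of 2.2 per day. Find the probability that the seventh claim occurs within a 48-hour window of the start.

0.1564

Over the interval, μ = 2.2 × 2 = 4.4 (a 48-hour window = 2 days).
The seventh arrival falls in the interval iff at least 7 events occur there: P(S_7 ≤ t) = P(N ≥ 7) = 1 − P(N ≤ 6) ≈ 0.1564.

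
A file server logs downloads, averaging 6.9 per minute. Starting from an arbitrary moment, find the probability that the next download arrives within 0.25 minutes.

0.8218

Inter-arrival times are exponential with rate λ = 6.9 per minute.
P(T ≤ 0.25) = 1 − e^(−λt) = 1 − e^(−6.9 × 0.25) = 1 − e^(−1.725) ≈ 0.8218.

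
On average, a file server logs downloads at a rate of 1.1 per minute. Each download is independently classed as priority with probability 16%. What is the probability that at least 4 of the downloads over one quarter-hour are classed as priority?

Thinning: the downloads that are classed as priority themselves form a Poisson process with rate 0.16 × 1.1 = 0.176 per minute.
Over the interval, μ = 0.176 × 15 = 2.64 (a quarter-hour = 15 minutes).
P(N ≥ 4) = 1 − P(N ≤ 3) ≈ 0.2727.

0.2727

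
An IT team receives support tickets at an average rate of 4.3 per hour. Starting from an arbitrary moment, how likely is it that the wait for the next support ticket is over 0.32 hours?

0.2526

The wait for the next event is exponential with rate λ = 4.3 per hour.
P(T > 0.32) = e^(−λt) = e^(−4.3 × 0.32) = e^(−1.376) ≈ 0.2526.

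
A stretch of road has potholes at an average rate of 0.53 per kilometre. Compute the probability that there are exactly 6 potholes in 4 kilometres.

0.0151

Over the interval, μ = 0.53 × 4 = 2.12 (4 kilometres).
P(N = 6) = e^(−μ) μ^6/6! = e^(−2.12) · 2.12^6/720 ≈ 0.0151.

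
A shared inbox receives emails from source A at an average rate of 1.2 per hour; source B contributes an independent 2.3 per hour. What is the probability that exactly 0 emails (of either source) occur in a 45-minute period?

Independent Poisson processes superpose: combined rate λ = 1.2 + 2.3 = 3.5 per hour.
Over the interval, μ = 3.5 × 0.75 = 2.625 (a 45-minute period = 0.75 hours).
P(N = 0) = e^(−2.625) · 2.625^0/0! ≈ 0.0724.

0.0724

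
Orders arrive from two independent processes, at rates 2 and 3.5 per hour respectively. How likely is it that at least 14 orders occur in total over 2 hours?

0.2187

Independent Poisson processes superpose: combined rate λ = 2 + 3.5 = 5.5 per hour.
Over the interval, μ = 5.5 × 2 = 11 (2 hours).
P(N ≥ 14) = 1 − P(N ≤ 13) ≈ 0.2187.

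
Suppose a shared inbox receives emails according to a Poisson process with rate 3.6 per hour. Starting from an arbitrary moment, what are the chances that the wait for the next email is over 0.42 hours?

0.2205

The wait for the next event is exponential with rate λ = 3.6 per hour.
P(T > 0.42) = e^(−λt) = e^(−3.6 × 0.42) = e^(−1.512) ≈ 0.2205.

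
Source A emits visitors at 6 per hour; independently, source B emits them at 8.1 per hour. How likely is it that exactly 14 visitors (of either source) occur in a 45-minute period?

Independent Poisson processes superpose: combined rate λ = 6 + 8.1 = 14.1 per hour.
Over the interval, μ = 14.1 × 0.75 = 10.575 (a 45-minute period = 0.75 hours).
P(N = 14) = e^(−10.575) · 10.575^14/14! ≈ 0.0641.

0.0641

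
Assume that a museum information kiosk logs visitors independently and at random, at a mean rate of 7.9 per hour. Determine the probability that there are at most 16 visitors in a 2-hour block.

Over the interval, μ = 7.9 × 2 = 15.8 (a 2-hour block = 2 hours).
P(N ≤ 16) = Σ_{j=0}^{16} e^(−μ) μ^j/j! ≈ 0.5858.

0.5858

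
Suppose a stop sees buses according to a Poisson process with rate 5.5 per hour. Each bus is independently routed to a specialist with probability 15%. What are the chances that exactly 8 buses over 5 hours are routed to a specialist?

0.0336

Thinning: the buses that are routed to a specialist themselves form a Poisson process with rate 0.15 × 5.5 = 0.825 per hour.
Over the interval, μ = 0.825 × 5 = 4.125 (5 hours).
P(N = 8) = e^(−4.125) · 4.125^8/8! ≈ 0.0336.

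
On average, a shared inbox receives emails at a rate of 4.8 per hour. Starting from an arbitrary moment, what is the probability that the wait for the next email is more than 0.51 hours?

0.0865

The wait for the next event is exponential with rate λ = 4.8 per hour.
P(T > 0.51) = e^(−λt) = e^(−4.8 × 0.51) = e^(−2.448) ≈ 0.0865.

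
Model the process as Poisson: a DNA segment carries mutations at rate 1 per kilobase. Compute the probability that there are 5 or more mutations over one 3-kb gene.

Over the interval, μ = 1 × 3 = 3 (a 3-kb gene = 3 kilobases).
P(N ≥ 5) = 1 − P(N ≤ 4) = 1 − Σ_{j=0}^{4} e^(−μ) μ^j/j! ≈ 0.1847.

0.1847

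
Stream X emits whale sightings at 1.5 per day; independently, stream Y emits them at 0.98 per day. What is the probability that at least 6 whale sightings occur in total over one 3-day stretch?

Independent Poisson processes superpose: combined rate λ = 1.5 + 0.98 = 2.48 per day.
Over the interval, μ = 2.48 × 3 = 7.44 (a 3-day stretch = 3 days).
P(N ≥ 6) = 1 − P(N ≤ 5) ≈ 0.7519.

0.7519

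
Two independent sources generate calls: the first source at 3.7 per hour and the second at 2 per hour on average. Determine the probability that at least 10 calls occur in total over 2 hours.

0.7013

Independent Poisson processes superpose: combined rate λ = 3.7 + 2 = 5.7 per hour.
Over the interval, μ = 5.7 × 2 = 11.4 (2 hours).
P(N ≥ 10) = 1 − P(N ≤ 9) ≈ 0.7013.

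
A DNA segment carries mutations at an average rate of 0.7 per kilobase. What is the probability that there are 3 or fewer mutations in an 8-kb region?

Over the interval, μ = 0.7 × 8 = 5.6 (an 8-kb region = 8 kilobases).
P(N ≤ 3) = Σ_{j=0}^{3} e^(−μ) μ^j/j! ≈ 0.1906.

0.1906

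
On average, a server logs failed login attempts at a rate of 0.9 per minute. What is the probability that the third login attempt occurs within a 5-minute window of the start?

0.8264

Over the interval, μ = 0.9 × 5 = 4.5 (a 5-minute window = 5 minutes).
The third arrival falls in the interval iff at least 3 events occur there: P(S_3 ≤ t) = P(N ≥ 3) = 1 − P(N ≤ 2) ≈ 0.8264.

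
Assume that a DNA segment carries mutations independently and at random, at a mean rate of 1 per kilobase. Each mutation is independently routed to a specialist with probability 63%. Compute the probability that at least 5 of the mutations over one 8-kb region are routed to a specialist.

0.5665

Thinning: the mutations that are routed to a specialist themselves form a Poisson process with rate 0.63 × 1 = 0.63 per kilobase.
Over the interval, μ = 0.63 × 8 = 5.04 (an 8-kb region = 8 kilobases).
P(N ≥ 5) = 1 − P(N ≤ 4) ≈ 0.5665.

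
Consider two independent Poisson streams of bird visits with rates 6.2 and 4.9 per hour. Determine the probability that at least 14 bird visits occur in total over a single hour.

Independent Poisson processes superpose: combined rate λ = 6.2 + 4.9 = 11.1 per hour.
So μ = 11.1.
P(N ≥ 14) = 1 − P(N ≤ 13) ≈ 0.2281.

0.2281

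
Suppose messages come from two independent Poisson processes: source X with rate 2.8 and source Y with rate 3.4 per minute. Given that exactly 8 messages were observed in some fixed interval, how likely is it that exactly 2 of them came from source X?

Given the total, each event is independently from source X with probability p = λ_X/(λ_X+λ_Y) = 2.8/6.2 ≈ 0.4516.
So K ~ Binomial(8, 2.8/6.2): P(K = 2) = C(8,2) · (2.8/6.2)^2 · (3.4/6.2)^6 ≈ 0.1553.

0.1553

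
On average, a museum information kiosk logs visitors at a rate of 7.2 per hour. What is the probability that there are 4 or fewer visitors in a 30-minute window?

0.7064

Over the interval, μ = 7.2 × 0.5 = 3.6 (a 30-minute window = 0.5 hours).
P(N ≤ 4) = Σ_{j=0}^{4} e^(−μ) μ^j/j! ≈ 0.7064.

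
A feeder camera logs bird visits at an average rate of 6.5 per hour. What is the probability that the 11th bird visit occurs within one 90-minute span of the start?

0.3857

Over the interval, μ = 6.5 × 1.5 = 9.75 (a 90-minute span = 1.5 hours).
The 11th arrival falls in the interval iff at least 11 events occur there: P(S_11 ≤ t) = P(N ≥ 11) = 1 − P(N ≤ 10) ≈ 0.3857.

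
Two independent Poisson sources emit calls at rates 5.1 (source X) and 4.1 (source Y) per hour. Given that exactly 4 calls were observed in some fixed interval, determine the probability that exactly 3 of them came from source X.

0.3037

Given the total, each event is independently from source X with probability p = λ_X/(λ_X+λ_Y) = 5.1/9.2 ≈ 0.5543.
So K ~ Binomial(4, 5.1/9.2): P(K = 3) = C(4,3) · (5.1/9.2)^3 · (4.1/9.2)^1 ≈ 0.3037.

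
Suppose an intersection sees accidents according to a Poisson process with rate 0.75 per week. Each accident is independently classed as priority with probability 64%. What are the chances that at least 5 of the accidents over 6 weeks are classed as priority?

0.1650

Thinning: the accidents that are classed as priority themselves form a Poisson process with rate 0.64 × 0.75 = 0.48 per week.
Over the interval, μ = 0.48 × 6 = 2.88 (6 weeks).
P(N ≥ 5) = 1 − P(N ≤ 4) ≈ 0.1650.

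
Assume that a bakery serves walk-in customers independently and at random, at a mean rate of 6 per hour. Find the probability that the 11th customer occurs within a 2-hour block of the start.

Over the interval, μ = 6 × 2 = 12 (a 2-hour block = 2 hours).
The 11th arrival falls in the interval iff at least 11 events occur there: P(S_11 ≤ t) = P(N ≥ 11) = 1 − P(N ≤ 10) ≈ 0.6528.

0.6528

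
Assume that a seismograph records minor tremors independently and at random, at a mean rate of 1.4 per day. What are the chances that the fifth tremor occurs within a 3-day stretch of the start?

0.4102

Over the interval, μ = 1.4 × 3 = 4.2 (a 3-day stretch = 3 days).
The fifth arrival falls in the interval iff at least 5 events occur there: P(S_5 ≤ t) = P(N ≥ 5) = 1 − P(N ≤ 4) ≈ 0.4102.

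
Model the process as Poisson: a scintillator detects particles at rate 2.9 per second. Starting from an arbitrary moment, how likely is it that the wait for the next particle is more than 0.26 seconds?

The wait for the next event is exponential with rate λ = 2.9 per second.
P(T > 0.26) = e^(−λt) = e^(−2.9 × 0.26) = e^(−0.754) ≈ 0.4705.

0.4705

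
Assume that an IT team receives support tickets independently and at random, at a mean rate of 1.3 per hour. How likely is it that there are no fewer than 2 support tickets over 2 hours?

Over the interval, μ = 1.3 × 2 = 2.6 (2 hours).
P(N ≥ 2) = 1 − P(N ≤ 1) = 1 − Σ_{j=0}^{1} e^(−μ) μ^j/j! ≈ 0.7326.

0.7326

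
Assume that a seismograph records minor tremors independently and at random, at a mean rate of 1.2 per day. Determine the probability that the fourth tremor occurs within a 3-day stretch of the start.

0.4848

Over the interval, μ = 1.2 × 3 = 3.6 (a 3-day stretch = 3 days).
The fourth arrival falls in the interval iff at least 4 events occur there: P(S_4 ≤ t) = P(N ≥ 4) = 1 − P(N ≤ 3) ≈ 0.4848.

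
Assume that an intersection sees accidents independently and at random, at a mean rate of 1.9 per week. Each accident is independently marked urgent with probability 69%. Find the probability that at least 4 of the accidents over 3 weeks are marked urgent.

Thinning: the accidents that are marked urgent themselves form a Poisson process with rate 0.69 × 1.9 = 1.311 per week.
Over the interval, μ = 1.311 × 3 = 3.933 (3 weeks).
P(N ≥ 4) = 1 − P(N ≤ 3) ≈ 0.5533.

0.5533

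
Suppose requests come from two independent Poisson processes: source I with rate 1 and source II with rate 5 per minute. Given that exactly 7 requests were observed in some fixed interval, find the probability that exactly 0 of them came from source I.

Given the total, each event is independently from source I with probability p = λ_I/(λ_I+λ_II) = 1/6 ≈ 0.1667.
So K ~ Binomial(7, 1/6): P(K = 0) = C(7,0) · (1/6)^0 · (5/6)^7 ≈ 0.2791.

0.2791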